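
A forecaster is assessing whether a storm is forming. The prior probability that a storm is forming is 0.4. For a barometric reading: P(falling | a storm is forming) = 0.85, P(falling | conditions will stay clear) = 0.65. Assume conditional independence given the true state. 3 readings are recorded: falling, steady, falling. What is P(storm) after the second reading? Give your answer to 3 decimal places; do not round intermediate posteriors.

0.272

After 'falling': P(storm) = 0.85·0.4000 / (0.85·0.4000 + 0.65·0.6000) ≈ 0.4658
After 'steady': P(storm) = 0.15·0.4658 / (0.15·0.4658 + 0.35·0.5342) ≈ 0.2720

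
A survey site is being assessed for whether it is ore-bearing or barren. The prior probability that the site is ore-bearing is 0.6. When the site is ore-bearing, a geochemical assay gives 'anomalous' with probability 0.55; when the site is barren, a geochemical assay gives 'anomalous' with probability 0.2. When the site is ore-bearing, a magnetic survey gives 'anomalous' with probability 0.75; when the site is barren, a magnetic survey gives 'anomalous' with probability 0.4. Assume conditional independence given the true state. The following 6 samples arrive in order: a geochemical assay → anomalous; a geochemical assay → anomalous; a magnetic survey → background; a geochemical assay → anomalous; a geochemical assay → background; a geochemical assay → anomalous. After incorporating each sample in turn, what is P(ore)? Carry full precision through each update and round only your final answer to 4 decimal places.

0.9526

After a geochemical assay='anomalous': P(ore) = 0.55·0.6000 / (0.55·0.6000 + 0.2·0.4000) ≈ 0.8049
After a geochemical assay='anomalous': P(ore) = 0.55·0.8049 / (0.55·0.8049 + 0.2·0.1951) ≈ 0.9190
After a magnetic survey='background': P(ore) = 0.25·0.9190 / (0.25·0.9190 + 0.6·0.0810) ≈ 0.8254
After a geochemical assay='anomalous': P(ore) = 0.55·0.8254 / (0.55·0.8254 + 0.2·0.1746) ≈ 0.9286
After a geochemical assay='background': P(ore) = 0.45·0.9286 / (0.45·0.9286 + 0.8·0.0714) ≈ 0.8797
After a geochemical assay='anomalous': P(ore) = 0.55·0.8797 / (0.55·0.8797 + 0.2·0.1203) ≈ 0.9526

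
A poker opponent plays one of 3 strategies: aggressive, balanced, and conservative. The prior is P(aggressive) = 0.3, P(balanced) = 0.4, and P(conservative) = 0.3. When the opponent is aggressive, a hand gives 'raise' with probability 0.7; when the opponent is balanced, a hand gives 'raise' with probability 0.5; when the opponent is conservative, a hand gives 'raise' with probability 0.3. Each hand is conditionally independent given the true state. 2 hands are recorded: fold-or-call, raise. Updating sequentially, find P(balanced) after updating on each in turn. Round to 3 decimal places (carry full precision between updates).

After 'fold-or-call': normaliser = 0.3·0.3000 + 0.5·0.4000 + 0.7·0.3000; P(aggressive) ≈ 0.1800, P(balanced) ≈ 0.4000, P(conservative) ≈ 0.4200
After 'raise': normaliser = 0.7·0.1800 + 0.5·0.4000 + 0.3·0.4200; P(aggressive) ≈ 0.2788, P(balanced) ≈ 0.4425, P(conservative) ≈ 0.2788

0.442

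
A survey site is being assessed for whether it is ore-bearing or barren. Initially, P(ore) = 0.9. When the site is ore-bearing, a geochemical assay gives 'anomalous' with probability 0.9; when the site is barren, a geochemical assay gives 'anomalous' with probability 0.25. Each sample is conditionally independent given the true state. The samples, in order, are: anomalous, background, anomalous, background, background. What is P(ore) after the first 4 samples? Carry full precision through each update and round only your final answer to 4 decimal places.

After 'anomalous': P(ore) = 0.9·0.9000 / (0.9·0.9000 + 0.25·0.1000) ≈ 0.9701
After 'background': P(ore) = 0.1·0.9701 / (0.1·0.9701 + 0.75·0.0299) ≈ 0.8120
After 'anomalous': P(ore) = 0.9·0.8120 / (0.9·0.8120 + 0.25·0.1880) ≈ 0.9396
After 'background': P(ore) = 0.1·0.9396 / (0.1·0.9396 + 0.75·0.0604) ≈ 0.6746

0.6746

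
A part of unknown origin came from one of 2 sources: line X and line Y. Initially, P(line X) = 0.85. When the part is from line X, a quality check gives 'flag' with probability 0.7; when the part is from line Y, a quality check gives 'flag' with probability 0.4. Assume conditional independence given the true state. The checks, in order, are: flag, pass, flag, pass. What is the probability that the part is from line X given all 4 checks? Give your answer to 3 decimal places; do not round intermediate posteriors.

0.813

After 'flag': P(line X) = 0.7·0.8500 / (0.7·0.8500 + 0.4·0.1500) ≈ 0.9084
After 'pass': P(line X) = 0.3·0.9084 / (0.3·0.9084 + 0.6·0.0916) ≈ 0.8322
After 'flag': P(line X) = 0.7·0.8322 / (0.7·0.8322 + 0.4·0.1678) ≈ 0.8967
After 'pass': P(line X) = 0.3·0.8967 / (0.3·0.8967 + 0.6·0.1033) ≈ 0.8127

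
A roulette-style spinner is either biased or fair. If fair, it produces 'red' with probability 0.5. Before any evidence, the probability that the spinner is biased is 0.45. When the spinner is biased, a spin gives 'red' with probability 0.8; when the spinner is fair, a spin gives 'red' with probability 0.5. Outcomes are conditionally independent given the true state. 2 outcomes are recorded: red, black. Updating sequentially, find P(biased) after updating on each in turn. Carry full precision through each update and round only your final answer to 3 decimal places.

0.344

After 'red': P(biased) = 0.8·0.4500 / (0.8·0.4500 + 0.5·0.5500) ≈ 0.5669
After 'black': P(biased) = 0.2·0.5669 / (0.2·0.5669 + 0.5·0.4331) ≈ 0.3437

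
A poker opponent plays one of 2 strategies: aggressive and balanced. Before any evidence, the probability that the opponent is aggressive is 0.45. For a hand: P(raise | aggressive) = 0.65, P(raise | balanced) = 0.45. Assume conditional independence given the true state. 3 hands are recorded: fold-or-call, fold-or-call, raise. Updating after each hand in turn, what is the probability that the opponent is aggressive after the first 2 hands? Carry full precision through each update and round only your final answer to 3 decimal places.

After 'fold-or-call': P(aggressive) = 0.35·0.4500 / (0.35·0.4500 + 0.55·0.5500) ≈ 0.3424
After 'fold-or-call': P(aggressive) = 0.35·0.3424 / (0.35·0.3424 + 0.55·0.6576) ≈ 0.2489

0.249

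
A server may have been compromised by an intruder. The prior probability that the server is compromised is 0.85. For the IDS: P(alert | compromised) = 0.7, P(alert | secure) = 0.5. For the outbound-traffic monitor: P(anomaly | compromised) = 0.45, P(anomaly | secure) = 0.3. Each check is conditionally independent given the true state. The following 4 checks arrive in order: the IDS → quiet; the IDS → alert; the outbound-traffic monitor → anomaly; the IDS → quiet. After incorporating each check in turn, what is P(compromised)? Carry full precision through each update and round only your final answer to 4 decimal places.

Apply Bayes' rule sequentially, carrying P(compromised) forward.
After the IDS='quiet': P(compromised) = 0.3·0.8500 / (0.3·0.8500 + 0.5·0.1500) ≈ 0.7727
After the IDS='alert': P(compromised) = 0.7·0.7727 / (0.7·0.7727 + 0.5·0.2273) ≈ 0.8264
After the outbound-traffic monitor='anomaly': P(compromised) = 0.45·0.8264 / (0.45·0.8264 + 0.3·0.1736) ≈ 0.8771
After the IDS='quiet': P(compromised) = 0.3·0.8771 / (0.3·0.8771 + 0.5·0.1229) ≈ 0.8107

0.8107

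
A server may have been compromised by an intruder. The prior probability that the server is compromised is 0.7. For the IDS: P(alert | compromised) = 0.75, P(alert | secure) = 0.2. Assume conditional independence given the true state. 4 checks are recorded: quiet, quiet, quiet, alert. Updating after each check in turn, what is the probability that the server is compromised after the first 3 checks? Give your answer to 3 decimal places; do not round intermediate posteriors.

0.066

After 'quiet': P(compromised) = 0.25·0.7000 / (0.25·0.7000 + 0.8·0.3000) ≈ 0.4217
After 'quiet': P(compromised) = 0.25·0.4217 / (0.25·0.4217 + 0.8·0.5783) ≈ 0.1856
After 'quiet': P(compromised) = 0.25·0.1856 / (0.25·0.1856 + 0.8·0.8144) ≈ 0.0665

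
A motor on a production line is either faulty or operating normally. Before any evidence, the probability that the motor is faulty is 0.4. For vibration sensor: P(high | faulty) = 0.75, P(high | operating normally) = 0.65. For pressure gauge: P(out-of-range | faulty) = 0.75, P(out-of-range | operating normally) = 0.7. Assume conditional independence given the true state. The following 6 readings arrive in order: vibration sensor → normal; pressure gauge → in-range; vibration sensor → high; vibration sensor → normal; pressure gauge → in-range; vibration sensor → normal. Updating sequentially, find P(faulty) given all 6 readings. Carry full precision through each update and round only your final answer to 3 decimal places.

After vibration sensor='normal': P(faulty) = 0.25·0.4000 / (0.25·0.4000 + 0.35·0.6000) ≈ 0.3226
After pressure gauge='in-range': P(faulty) = 0.25·0.3226 / (0.25·0.3226 + 0.3·0.6774) ≈ 0.2841
After vibration sensor='high': P(faulty) = 0.75·0.2841 / (0.75·0.2841 + 0.65·0.7159) ≈ 0.3141
After vibration sensor='normal': P(faulty) = 0.25·0.3141 / (0.25·0.3141 + 0.35·0.6859) ≈ 0.2465
After pressure gauge='in-range': P(faulty) = 0.25·0.2465 / (0.25·0.2465 + 0.3·0.7535) ≈ 0.2142
After vibration sensor='normal': P(faulty) = 0.25·0.2142 / (0.25·0.2142 + 0.35·0.7858) ≈ 0.1630

0.163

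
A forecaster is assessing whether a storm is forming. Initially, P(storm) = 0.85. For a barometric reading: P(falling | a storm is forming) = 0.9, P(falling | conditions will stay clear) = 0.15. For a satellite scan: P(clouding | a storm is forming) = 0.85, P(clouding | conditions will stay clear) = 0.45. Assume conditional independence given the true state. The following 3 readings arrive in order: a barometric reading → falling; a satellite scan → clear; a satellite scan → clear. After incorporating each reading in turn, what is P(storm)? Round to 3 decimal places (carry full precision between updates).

After a barometric reading='falling': P(storm) = 0.9·0.8500 / (0.9·0.8500 + 0.15·0.1500) ≈ 0.9714
After a satellite scan='clear': P(storm) = 0.15·0.9714 / (0.15·0.9714 + 0.55·0.0286) ≈ 0.9027
After a satellite scan='clear': P(storm) = 0.15·0.9027 / (0.15·0.9027 + 0.55·0.0973) ≈ 0.7166

0.717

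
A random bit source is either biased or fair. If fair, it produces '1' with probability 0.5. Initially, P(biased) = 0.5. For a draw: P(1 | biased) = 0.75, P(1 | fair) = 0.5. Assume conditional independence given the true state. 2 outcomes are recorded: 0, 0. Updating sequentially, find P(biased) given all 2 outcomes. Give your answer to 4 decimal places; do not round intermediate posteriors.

0.2000

Apply Bayes' rule sequentially, carrying P(biased) forward.
After '0': P(biased) = 0.25·0.5000 / (0.25·0.5000 + 0.5·0.5000) ≈ 0.3333
After '0': P(biased) = 0.25·0.3333 / (0.25·0.3333 + 0.5·0.6667) ≈ 0.2000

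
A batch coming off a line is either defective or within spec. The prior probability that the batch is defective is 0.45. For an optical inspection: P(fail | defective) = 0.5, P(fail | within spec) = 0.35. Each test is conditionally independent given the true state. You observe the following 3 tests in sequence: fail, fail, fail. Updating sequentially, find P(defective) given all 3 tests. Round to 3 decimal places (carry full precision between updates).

0.705

After 'fail': P(defective) = 0.5·0.4500 / (0.5·0.4500 + 0.35·0.5500) ≈ 0.5389
After 'fail': P(defective) = 0.5·0.5389 / (0.5·0.5389 + 0.35·0.4611) ≈ 0.6254
After 'fail': P(defective) = 0.5·0.6254 / (0.5·0.6254 + 0.35·0.3746) ≈ 0.7046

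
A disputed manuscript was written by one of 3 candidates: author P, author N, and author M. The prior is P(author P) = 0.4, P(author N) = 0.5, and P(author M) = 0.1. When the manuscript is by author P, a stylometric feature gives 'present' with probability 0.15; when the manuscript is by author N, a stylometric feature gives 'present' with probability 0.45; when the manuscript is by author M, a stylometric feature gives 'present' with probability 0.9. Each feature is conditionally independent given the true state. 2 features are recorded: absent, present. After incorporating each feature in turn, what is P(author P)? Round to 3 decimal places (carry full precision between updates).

Each posterior becomes the prior for the next update.
After 'absent': normaliser = 0.85·0.4000 + 0.55·0.5000 + 0.1·0.1000; P(author P) ≈ 0.5440, P(author N) ≈ 0.4400, P(author M) ≈ 0.0160
After 'present': normaliser = 0.15·0.5440 + 0.45·0.4400 + 0.9·0.0160; P(author P) ≈ 0.2776, P(author N) ≈ 0.6735, P(author M) ≈ 0.0490

0.278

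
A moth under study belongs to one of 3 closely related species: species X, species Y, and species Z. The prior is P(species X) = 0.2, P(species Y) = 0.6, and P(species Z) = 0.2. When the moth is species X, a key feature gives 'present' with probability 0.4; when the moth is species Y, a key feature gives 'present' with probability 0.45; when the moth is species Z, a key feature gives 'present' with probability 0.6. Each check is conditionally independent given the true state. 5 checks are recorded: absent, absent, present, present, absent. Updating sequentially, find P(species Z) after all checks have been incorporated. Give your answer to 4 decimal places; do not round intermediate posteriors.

After 'absent': normaliser = 0.6·0.2000 + 0.55·0.6000 + 0.4·0.2000; P(species X) ≈ 0.2264, P(species Y) ≈ 0.6226, P(species Z) ≈ 0.1509
After 'absent': normaliser = 0.6·0.2264 + 0.55·0.6226 + 0.4·0.1509; P(species X) ≈ 0.2522, P(species Y) ≈ 0.6357, P(species Z) ≈ 0.1121
After 'present': normaliser = 0.4·0.2522 + 0.45·0.6357 + 0.6·0.1121; P(species X) ≈ 0.2221, P(species Y) ≈ 0.6298, P(species Z) ≈ 0.1481
After 'present': normaliser = 0.4·0.2221 + 0.45·0.6298 + 0.6·0.1481; P(species X) ≈ 0.1927, P(species Y) ≈ 0.6147, P(species Z) ≈ 0.1927
After 'absent': normaliser = 0.6·0.1927 + 0.55·0.6147 + 0.4·0.1927; P(species X) ≈ 0.2178, P(species Y) ≈ 0.6370, P(species Z) ≈ 0.1452

0.1452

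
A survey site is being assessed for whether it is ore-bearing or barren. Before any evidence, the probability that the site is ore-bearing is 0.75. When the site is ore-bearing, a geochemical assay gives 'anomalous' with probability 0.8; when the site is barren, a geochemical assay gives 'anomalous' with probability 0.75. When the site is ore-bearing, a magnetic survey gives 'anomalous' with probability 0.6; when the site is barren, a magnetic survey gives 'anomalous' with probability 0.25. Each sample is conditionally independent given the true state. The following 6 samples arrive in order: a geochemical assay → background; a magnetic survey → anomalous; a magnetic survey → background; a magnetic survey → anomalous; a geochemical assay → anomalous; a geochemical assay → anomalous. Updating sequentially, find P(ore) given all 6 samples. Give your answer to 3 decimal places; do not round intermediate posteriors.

0.893

Each posterior becomes the prior for the next update.
After a geochemical assay='background': P(ore) = 0.2·0.7500 / (0.2·0.7500 + 0.25·0.2500) ≈ 0.7059
After a magnetic survey='anomalous': P(ore) = 0.6·0.7059 / (0.6·0.7059 + 0.25·0.2941) ≈ 0.8521
After a magnetic survey='background': P(ore) = 0.4·0.8521 / (0.4·0.8521 + 0.75·0.1479) ≈ 0.7544
After a magnetic survey='anomalous': P(ore) = 0.6·0.7544 / (0.6·0.7544 + 0.25·0.2456) ≈ 0.8806
After a geochemical assay='anomalous': P(ore) = 0.8·0.8806 / (0.8·0.8806 + 0.75·0.1194) ≈ 0.8872
After a geochemical assay='anomalous': P(ore) = 0.8·0.8872 / (0.8·0.8872 + 0.75·0.1128) ≈ 0.8935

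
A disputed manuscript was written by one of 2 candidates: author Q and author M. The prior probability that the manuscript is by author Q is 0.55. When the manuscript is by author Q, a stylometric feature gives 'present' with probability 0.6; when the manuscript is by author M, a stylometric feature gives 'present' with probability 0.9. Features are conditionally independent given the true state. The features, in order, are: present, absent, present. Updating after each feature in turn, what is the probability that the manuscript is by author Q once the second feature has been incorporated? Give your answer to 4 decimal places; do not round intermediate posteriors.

After 'present': P(author Q) = 0.6·0.5500 / (0.6·0.5500 + 0.9·0.4500) ≈ 0.4490
After 'absent': P(author Q) = 0.4·0.4490 / (0.4·0.4490 + 0.1·0.5510) ≈ 0.7652

0.7652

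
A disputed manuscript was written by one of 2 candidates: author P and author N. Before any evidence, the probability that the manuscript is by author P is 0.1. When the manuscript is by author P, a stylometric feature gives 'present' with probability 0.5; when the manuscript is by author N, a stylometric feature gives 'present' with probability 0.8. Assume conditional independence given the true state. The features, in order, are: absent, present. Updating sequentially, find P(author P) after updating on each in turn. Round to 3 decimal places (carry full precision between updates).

After 'absent': P(author P) = 0.5·0.1000 / (0.5·0.1000 + 0.2·0.9000) ≈ 0.2174
After 'present': P(author P) = 0.5·0.2174 / (0.5·0.2174 + 0.8·0.7826) ≈ 0.1479

0.148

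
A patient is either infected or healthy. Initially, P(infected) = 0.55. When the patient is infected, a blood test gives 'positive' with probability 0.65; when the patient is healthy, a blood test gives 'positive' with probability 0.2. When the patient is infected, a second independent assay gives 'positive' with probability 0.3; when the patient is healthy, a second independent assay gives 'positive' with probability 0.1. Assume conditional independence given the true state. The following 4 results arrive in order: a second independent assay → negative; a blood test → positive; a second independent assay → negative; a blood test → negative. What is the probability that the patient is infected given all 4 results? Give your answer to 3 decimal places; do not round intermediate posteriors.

0.513

Each posterior becomes the prior for the next update.
After a second independent assay='negative': P(infected) = 0.7·0.5500 / (0.7·0.5500 + 0.9·0.4500) ≈ 0.4873
After a blood test='positive': P(infected) = 0.65·0.4873 / (0.65·0.4873 + 0.2·0.5127) ≈ 0.7555
After a second independent assay='negative': P(infected) = 0.7·0.7555 / (0.7·0.7555 + 0.9·0.2445) ≈ 0.7061
After a blood test='negative': P(infected) = 0.35·0.7061 / (0.35·0.7061 + 0.8·0.2939) ≈ 0.5125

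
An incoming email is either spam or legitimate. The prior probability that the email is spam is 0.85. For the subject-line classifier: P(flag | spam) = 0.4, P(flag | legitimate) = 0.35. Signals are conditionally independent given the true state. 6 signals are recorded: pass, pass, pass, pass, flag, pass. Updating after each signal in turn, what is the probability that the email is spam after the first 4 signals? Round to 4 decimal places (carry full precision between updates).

0.8045

Apply Bayes' rule sequentially, carrying P(spam) forward.
After 'pass': P(spam) = 0.6·0.8500 / (0.6·0.8500 + 0.65·0.1500) ≈ 0.8395
After 'pass': P(spam) = 0.6·0.8395 / (0.6·0.8395 + 0.65·0.1605) ≈ 0.8284
After 'pass': P(spam) = 0.6·0.8284 / (0.6·0.8284 + 0.65·0.1716) ≈ 0.8167
After 'pass': P(spam) = 0.6·0.8167 / (0.6·0.8167 + 0.65·0.1833) ≈ 0.8045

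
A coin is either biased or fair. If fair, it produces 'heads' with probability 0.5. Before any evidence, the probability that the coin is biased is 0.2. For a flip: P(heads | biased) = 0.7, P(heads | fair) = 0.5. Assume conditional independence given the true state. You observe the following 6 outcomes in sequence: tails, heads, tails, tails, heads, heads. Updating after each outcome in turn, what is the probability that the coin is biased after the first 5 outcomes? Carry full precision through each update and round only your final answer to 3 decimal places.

Each posterior becomes the prior for the next update.
After 'tails': P(biased) = 0.3·0.2000 / (0.3·0.2000 + 0.5·0.8000) ≈ 0.1304
After 'heads': P(biased) = 0.7·0.1304 / (0.7·0.1304 + 0.5·0.8696) ≈ 0.1736
After 'tails': P(biased) = 0.3·0.1736 / (0.3·0.1736 + 0.5·0.8264) ≈ 0.1119
After 'tails': P(biased) = 0.3·0.1119 / (0.3·0.1119 + 0.5·0.8881) ≈ 0.0703
After 'heads': P(biased) = 0.7·0.0703 / (0.7·0.0703 + 0.5·0.9297) ≈ 0.0957

0.096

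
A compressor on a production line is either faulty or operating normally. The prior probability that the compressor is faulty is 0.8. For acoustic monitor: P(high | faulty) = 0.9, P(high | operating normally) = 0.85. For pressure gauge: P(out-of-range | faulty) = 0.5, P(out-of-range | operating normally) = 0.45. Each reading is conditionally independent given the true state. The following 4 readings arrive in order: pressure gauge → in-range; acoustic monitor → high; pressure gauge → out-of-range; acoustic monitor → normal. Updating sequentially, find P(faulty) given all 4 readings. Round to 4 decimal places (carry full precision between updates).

0.7404

Apply Bayes' rule sequentially, carrying P(faulty) forward.
After pressure gauge='in-range': P(faulty) = 0.5·0.8000 / (0.5·0.8000 + 0.55·0.2000) ≈ 0.7843
After acoustic monitor='high': P(faulty) = 0.9·0.7843 / (0.9·0.7843 + 0.85·0.2157) ≈ 0.7938
After pressure gauge='out-of-range': P(faulty) = 0.5·0.7938 / (0.5·0.7938 + 0.45·0.2062) ≈ 0.8105
After acoustic monitor='normal': P(faulty) = 0.1·0.8105 / (0.1·0.8105 + 0.15·0.1895) ≈ 0.7404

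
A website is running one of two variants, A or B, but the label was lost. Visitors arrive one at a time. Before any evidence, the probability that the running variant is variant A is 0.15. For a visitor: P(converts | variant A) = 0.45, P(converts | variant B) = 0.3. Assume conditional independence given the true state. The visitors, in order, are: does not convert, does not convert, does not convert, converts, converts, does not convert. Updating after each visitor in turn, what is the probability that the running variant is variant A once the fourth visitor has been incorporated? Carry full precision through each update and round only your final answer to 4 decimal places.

0.1138

After 'does not convert': P(A) = 0.55·0.1500 / (0.55·0.1500 + 0.7·0.8500) ≈ 0.1218
After 'does not convert': P(A) = 0.55·0.1218 / (0.55·0.1218 + 0.7·0.8782) ≈ 0.0982
After 'does not convert': P(A) = 0.55·0.0982 / (0.55·0.0982 + 0.7·0.9018) ≈ 0.0788
After 'converts': P(A) = 0.45·0.0788 / (0.45·0.0788 + 0.3·0.9212) ≈ 0.1138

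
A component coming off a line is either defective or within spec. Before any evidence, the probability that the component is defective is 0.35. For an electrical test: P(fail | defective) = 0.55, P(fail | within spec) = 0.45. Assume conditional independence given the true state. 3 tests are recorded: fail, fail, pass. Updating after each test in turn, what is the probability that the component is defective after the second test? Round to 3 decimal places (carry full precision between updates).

0.446

After 'fail': P(defective) = 0.55·0.3500 / (0.55·0.3500 + 0.45·0.6500) ≈ 0.3969
After 'fail': P(defective) = 0.55·0.3969 / (0.55·0.3969 + 0.45·0.6031) ≈ 0.4458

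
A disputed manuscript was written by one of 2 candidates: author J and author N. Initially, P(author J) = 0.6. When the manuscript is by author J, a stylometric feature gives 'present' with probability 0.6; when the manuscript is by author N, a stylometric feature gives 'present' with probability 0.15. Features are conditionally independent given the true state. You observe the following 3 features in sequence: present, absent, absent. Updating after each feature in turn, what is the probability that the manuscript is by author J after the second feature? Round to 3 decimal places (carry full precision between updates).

After 'present': P(author J) = 0.6·0.6000 / (0.6·0.6000 + 0.15·0.4000) ≈ 0.8571
After 'absent': P(author J) = 0.4·0.8571 / (0.4·0.8571 + 0.85·0.1429) ≈ 0.7385

0.738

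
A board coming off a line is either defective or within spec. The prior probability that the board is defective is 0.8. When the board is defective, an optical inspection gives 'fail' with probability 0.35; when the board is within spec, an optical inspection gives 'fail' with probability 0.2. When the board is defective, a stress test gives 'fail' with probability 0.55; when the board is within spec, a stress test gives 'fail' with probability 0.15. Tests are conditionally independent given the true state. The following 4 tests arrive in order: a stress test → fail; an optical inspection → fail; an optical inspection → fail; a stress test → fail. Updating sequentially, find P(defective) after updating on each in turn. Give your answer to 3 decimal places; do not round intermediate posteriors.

0.994

After a stress test='fail': P(defective) = 0.55·0.8000 / (0.55·0.8000 + 0.15·0.2000) ≈ 0.9362
After an optical inspection='fail': P(defective) = 0.35·0.9362 / (0.35·0.9362 + 0.2·0.0638) ≈ 0.9625
After an optical inspection='fail': P(defective) = 0.35·0.9625 / (0.35·0.9625 + 0.2·0.0375) ≈ 0.9782
After a stress test='fail': P(defective) = 0.55·0.9782 / (0.55·0.9782 + 0.15·0.0218) ≈ 0.9940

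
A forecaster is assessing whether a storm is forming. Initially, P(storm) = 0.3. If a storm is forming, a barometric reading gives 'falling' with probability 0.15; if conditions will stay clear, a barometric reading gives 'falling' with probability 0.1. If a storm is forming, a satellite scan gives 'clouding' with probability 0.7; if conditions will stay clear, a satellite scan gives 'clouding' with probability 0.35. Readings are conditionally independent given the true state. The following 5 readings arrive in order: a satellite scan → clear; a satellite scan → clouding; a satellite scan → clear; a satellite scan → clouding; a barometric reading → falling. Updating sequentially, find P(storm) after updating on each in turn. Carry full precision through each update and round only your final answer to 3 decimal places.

0.354

After a satellite scan='clear': P(storm) = 0.3·0.3000 / (0.3·0.3000 + 0.65·0.7000) ≈ 0.1651
After a satellite scan='clouding': P(storm) = 0.7·0.1651 / (0.7·0.1651 + 0.35·0.8349) ≈ 0.2835
After a satellite scan='clear': P(storm) = 0.3·0.2835 / (0.3·0.2835 + 0.65·0.7165) ≈ 0.1544
After a satellite scan='clouding': P(storm) = 0.7·0.1544 / (0.7·0.1544 + 0.35·0.8456) ≈ 0.2675
After a barometric reading='falling': P(storm) = 0.15·0.2675 / (0.15·0.2675 + 0.1·0.7325) ≈ 0.3539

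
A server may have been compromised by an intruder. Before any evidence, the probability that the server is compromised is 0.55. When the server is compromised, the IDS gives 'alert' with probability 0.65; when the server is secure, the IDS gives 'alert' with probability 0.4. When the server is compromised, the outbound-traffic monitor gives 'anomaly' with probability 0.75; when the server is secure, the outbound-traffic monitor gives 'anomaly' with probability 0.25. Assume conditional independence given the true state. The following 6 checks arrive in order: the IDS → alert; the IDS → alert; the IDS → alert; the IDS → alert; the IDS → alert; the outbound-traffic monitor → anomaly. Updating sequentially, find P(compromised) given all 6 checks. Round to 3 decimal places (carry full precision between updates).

Each posterior becomes the prior for the next update.
After the IDS='alert': P(compromised) = 0.65·0.5500 / (0.65·0.5500 + 0.4·0.4500) ≈ 0.6651
After the IDS='alert': P(compromised) = 0.65·0.6651 / (0.65·0.6651 + 0.4·0.3349) ≈ 0.7634
After the IDS='alert': P(compromised) = 0.65·0.7634 / (0.65·0.7634 + 0.4·0.2366) ≈ 0.8399
After the IDS='alert': P(compromised) = 0.65·0.8399 / (0.65·0.8399 + 0.4·0.1601) ≈ 0.8950
After the IDS='alert': P(compromised) = 0.65·0.8950 / (0.65·0.8950 + 0.4·0.1050) ≈ 0.9327
After the outbound-traffic monitor='anomaly': P(compromised) = 0.75·0.9327 / (0.75·0.9327 + 0.25·0.0673) ≈ 0.9765

0.976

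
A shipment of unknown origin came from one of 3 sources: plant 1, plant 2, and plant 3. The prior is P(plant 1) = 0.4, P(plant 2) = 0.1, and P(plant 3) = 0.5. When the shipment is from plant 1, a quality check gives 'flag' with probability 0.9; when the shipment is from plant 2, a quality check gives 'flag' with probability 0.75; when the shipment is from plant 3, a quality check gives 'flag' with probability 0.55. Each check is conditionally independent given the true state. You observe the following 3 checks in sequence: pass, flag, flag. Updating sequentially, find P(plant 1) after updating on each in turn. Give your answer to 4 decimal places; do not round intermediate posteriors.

Apply Bayes' rule sequentially, carrying P(plant 1) forward.
After 'pass': normaliser = 0.1·0.4000 + 0.25·0.1000 + 0.45·0.5000; P(plant 1) ≈ 0.1379, P(plant 2) ≈ 0.0862, P(plant 3) ≈ 0.7759
After 'flag': normaliser = 0.9·0.1379 + 0.75·0.0862 + 0.55·0.7759; P(plant 1) ≈ 0.2017, P(plant 2) ≈ 0.1050, P(plant 3) ≈ 0.6933
After 'flag': normaliser = 0.9·0.2017 + 0.75·0.1050 + 0.55·0.6933; P(plant 1) ≈ 0.2829, P(plant 2) ≈ 0.1228, P(plant 3) ≈ 0.5943

0.2829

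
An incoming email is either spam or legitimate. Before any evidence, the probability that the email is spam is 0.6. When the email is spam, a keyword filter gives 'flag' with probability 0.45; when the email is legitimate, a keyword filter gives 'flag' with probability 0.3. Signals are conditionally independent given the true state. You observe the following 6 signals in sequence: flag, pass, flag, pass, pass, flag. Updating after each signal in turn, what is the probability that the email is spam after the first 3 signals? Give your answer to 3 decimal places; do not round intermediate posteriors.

After 'flag': P(spam) = 0.45·0.6000 / (0.45·0.6000 + 0.3·0.4000) ≈ 0.6923
After 'pass': P(spam) = 0.55·0.6923 / (0.55·0.6923 + 0.7·0.3077) ≈ 0.6387
After 'flag': P(spam) = 0.45·0.6387 / (0.45·0.6387 + 0.3·0.3613) ≈ 0.7262

0.726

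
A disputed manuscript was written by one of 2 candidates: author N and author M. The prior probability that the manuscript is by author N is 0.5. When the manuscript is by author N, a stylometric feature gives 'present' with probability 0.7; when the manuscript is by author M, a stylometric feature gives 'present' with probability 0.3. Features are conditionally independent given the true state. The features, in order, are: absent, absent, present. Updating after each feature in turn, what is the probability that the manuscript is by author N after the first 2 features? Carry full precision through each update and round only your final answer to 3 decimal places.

0.155

After 'absent': P(author N) = 0.3·0.5000 / (0.3·0.5000 + 0.7·0.5000) ≈ 0.3000
After 'absent': P(author N) = 0.3·0.3000 / (0.3·0.3000 + 0.7·0.7000) ≈ 0.1552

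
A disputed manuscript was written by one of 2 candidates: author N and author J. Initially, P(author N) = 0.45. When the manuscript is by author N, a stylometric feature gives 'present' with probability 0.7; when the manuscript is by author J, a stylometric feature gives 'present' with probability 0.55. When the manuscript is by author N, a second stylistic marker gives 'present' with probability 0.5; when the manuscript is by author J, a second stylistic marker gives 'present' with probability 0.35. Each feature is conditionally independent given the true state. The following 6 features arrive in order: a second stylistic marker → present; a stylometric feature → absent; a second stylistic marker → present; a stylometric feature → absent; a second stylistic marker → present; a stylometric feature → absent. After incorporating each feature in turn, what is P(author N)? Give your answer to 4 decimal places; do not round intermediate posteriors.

0.4141

After a second stylistic marker='present': P(author N) = 0.5·0.4500 / (0.5·0.4500 + 0.35·0.5500) ≈ 0.5389
After a stylometric feature='absent': P(author N) = 0.3·0.5389 / (0.3·0.5389 + 0.45·0.4611) ≈ 0.4380
After a second stylistic marker='present': P(author N) = 0.5·0.4380 / (0.5·0.4380 + 0.35·0.5620) ≈ 0.5268
After a stylometric feature='absent': P(author N) = 0.3·0.5268 / (0.3·0.5268 + 0.45·0.4732) ≈ 0.4260
After a second stylistic marker='present': P(author N) = 0.5·0.4260 / (0.5·0.4260 + 0.35·0.5740) ≈ 0.5146
After a stylometric feature='absent': P(author N) = 0.3·0.5146 / (0.3·0.5146 + 0.45·0.4854) ≈ 0.4141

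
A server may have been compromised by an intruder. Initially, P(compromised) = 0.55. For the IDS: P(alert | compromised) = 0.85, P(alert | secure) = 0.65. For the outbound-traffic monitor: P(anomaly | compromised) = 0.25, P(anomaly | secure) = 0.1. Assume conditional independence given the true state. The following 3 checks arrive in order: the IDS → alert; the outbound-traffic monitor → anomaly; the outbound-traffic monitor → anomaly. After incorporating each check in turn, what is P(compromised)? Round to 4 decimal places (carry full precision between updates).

0.9090

After the IDS='alert': P(compromised) = 0.85·0.5500 / (0.85·0.5500 + 0.65·0.4500) ≈ 0.6151
After the outbound-traffic monitor='anomaly': P(compromised) = 0.25·0.6151 / (0.25·0.6151 + 0.1·0.3849) ≈ 0.7998
After the outbound-traffic monitor='anomaly': P(compromised) = 0.25·0.7998 / (0.25·0.7998 + 0.1·0.2002) ≈ 0.9090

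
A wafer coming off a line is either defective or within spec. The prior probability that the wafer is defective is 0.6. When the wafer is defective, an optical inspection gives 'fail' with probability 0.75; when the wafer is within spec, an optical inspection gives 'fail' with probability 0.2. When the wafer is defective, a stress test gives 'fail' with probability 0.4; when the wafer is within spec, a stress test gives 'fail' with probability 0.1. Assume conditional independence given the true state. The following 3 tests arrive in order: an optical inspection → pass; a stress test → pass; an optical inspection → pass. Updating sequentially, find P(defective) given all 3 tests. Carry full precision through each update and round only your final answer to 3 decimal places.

0.089

Each posterior becomes the prior for the next update.
After an optical inspection='pass': P(defective) = 0.25·0.6000 / (0.25·0.6000 + 0.8·0.4000) ≈ 0.3191
After a stress test='pass': P(defective) = 0.6·0.3191 / (0.6·0.3191 + 0.9·0.6809) ≈ 0.2381
After an optical inspection='pass': P(defective) = 0.25·0.2381 / (0.25·0.2381 + 0.8·0.7619) ≈ 0.0890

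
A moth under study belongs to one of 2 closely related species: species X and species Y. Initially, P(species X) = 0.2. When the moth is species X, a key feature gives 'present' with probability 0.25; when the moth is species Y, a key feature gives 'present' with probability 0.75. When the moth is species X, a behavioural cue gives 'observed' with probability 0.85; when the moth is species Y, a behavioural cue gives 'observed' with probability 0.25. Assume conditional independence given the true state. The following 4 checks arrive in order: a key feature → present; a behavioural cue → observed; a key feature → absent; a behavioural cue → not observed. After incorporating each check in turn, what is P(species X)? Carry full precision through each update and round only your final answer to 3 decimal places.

0.145

After a key feature='present': P(species X) = 0.25·0.2000 / (0.25·0.2000 + 0.75·0.8000) ≈ 0.0769
After a behavioural cue='observed': P(species X) = 0.85·0.0769 / (0.85·0.0769 + 0.25·0.9231) ≈ 0.2208
After a key feature='absent': P(species X) = 0.75·0.2208 / (0.75·0.2208 + 0.25·0.7792) ≈ 0.4595
After a behavioural cue='not observed': P(species X) = 0.15·0.4595 / (0.15·0.4595 + 0.75·0.5405) ≈ 0.1453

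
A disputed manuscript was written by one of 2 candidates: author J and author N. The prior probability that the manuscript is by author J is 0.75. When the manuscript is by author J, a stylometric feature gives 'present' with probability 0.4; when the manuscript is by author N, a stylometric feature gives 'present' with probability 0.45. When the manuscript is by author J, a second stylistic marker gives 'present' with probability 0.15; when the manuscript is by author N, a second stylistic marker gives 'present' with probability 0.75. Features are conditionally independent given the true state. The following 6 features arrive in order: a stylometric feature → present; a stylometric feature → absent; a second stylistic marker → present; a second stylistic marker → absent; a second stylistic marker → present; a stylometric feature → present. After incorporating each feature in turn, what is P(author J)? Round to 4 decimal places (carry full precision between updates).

Each posterior becomes the prior for the next update.
After a stylometric feature='present': P(author J) = 0.4·0.7500 / (0.4·0.7500 + 0.45·0.2500) ≈ 0.7273
After a stylometric feature='absent': P(author J) = 0.6·0.7273 / (0.6·0.7273 + 0.55·0.2727) ≈ 0.7442
After a second stylistic marker='present': P(author J) = 0.15·0.7442 / (0.15·0.7442 + 0.75·0.2558) ≈ 0.3678
After a second stylistic marker='absent': P(author J) = 0.85·0.3678 / (0.85·0.3678 + 0.25·0.6322) ≈ 0.6642
After a second stylistic marker='present': P(author J) = 0.15·0.6642 / (0.15·0.6642 + 0.75·0.3358) ≈ 0.2835
After a stylometric feature='present': P(author J) = 0.4·0.2835 / (0.4·0.2835 + 0.45·0.7165) ≈ 0.2602

0.2602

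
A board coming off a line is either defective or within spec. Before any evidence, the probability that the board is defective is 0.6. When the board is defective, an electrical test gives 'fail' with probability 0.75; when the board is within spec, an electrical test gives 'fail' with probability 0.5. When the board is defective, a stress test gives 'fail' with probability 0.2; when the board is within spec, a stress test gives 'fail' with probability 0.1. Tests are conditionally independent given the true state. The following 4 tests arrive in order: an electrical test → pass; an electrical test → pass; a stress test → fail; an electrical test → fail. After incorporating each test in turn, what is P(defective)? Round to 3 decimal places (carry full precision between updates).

After an electrical test='pass': P(defective) = 0.25·0.6000 / (0.25·0.6000 + 0.5·0.4000) ≈ 0.4286
After an electrical test='pass': P(defective) = 0.25·0.4286 / (0.25·0.4286 + 0.5·0.5714) ≈ 0.2727
After a stress test='fail': P(defective) = 0.2·0.2727 / (0.2·0.2727 + 0.1·0.7273) ≈ 0.4286
After an electrical test='fail': P(defective) = 0.75·0.4286 / (0.75·0.4286 + 0.5·0.5714) ≈ 0.5294

0.529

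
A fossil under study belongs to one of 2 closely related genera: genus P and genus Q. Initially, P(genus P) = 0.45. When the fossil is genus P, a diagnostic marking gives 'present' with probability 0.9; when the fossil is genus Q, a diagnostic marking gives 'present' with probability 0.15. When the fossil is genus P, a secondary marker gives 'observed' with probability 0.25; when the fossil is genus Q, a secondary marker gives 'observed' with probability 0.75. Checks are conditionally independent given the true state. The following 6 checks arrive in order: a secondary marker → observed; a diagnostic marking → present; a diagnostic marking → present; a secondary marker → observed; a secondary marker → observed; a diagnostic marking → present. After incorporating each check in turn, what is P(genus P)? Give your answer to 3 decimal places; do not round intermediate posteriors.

Apply Bayes' rule sequentially, carrying P(genus P) forward.
After a secondary marker='observed': P(genus P) = 0.25·0.4500 / (0.25·0.4500 + 0.75·0.5500) ≈ 0.2143
After a diagnostic marking='present': P(genus P) = 0.9·0.2143 / (0.9·0.2143 + 0.15·0.7857) ≈ 0.6207
After a diagnostic marking='present': P(genus P) = 0.9·0.6207 / (0.9·0.6207 + 0.15·0.3793) ≈ 0.9076
After a secondary marker='observed': P(genus P) = 0.25·0.9076 / (0.25·0.9076 + 0.75·0.0924) ≈ 0.7660
After a secondary marker='observed': P(genus P) = 0.25·0.7660 / (0.25·0.7660 + 0.75·0.2340) ≈ 0.5217
After a diagnostic marking='present': P(genus P) = 0.9·0.5217 / (0.9·0.5217 + 0.15·0.4783) ≈ 0.8675

0.867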